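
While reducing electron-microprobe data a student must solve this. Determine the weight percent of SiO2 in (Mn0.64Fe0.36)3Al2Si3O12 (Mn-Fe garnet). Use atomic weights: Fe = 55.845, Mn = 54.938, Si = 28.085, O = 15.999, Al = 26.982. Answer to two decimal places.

Formula mass = 496.001 g/mol.
3 Si → 3.0000 mol SiO2 per formula unit; M(SiO2) = 60.083, so SiO2 mass = 180.249 g.
180.249/496.001 × 100 = 36.34 wt%.

36.34 wt%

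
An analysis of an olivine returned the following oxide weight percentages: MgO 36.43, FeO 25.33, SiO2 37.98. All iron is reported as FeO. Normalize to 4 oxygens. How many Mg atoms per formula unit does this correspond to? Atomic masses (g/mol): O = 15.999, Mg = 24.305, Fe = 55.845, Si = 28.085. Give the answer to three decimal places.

MgO: 36.43/40.304 = 0.90388 mol → 0.90388 mol Mg, 0.90388 mol O.
FeO: 25.33/71.844 = 0.35257 mol → 0.35257 mol Fe, 0.35257 mol O.
SiO2: 37.98/60.083 = 0.63213 mol → 0.63213 mol Si, 1.26426 mol O.
Total oxygen = 2.52071 mol. Normalization factor = 4/2.52071 = 1.58685.
Mg per 4 O = 0.90388 × 1.58685 = 1.434.

1.434 Mg apfu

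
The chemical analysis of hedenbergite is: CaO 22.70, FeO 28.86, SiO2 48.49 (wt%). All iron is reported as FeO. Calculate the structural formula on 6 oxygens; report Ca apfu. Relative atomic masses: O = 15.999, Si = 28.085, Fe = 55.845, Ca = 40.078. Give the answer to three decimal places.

1.003 Ca apfu

22.70 wt% CaO ÷ 56.077 g/mol = 0.40480 mol, giving 0.40480 Ca and 0.40480 O.
28.86 wt% FeO ÷ 71.844 g/mol = 0.40170 mol, giving 0.40170 Fe and 0.40170 O.
48.49 wt% SiO2 ÷ 60.083 g/mol = 0.80705 mol, giving 0.80705 Si and 1.61410 O.
Oxygen sums to 2.42060; scaling by 6/2.42060 = 2.47872 puts the formula on 6 O.
Ca: 0.40480 × 2.47872 = 1.003 atoms per formula unit.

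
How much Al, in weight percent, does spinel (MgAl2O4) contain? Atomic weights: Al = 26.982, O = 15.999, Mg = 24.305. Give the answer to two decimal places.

Molar mass of MgAl2O4: 1×24.305 + 2×26.982 + 4×15.999 = 142.265 g/mol.
Mass of Al per formula unit: 2 × 26.982 = 53.964 g.
Weight fraction Al = 53.964 / 142.265 = 0.3793.

37.93 weight percent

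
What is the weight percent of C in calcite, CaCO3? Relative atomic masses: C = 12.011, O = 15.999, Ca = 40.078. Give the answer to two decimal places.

Molar mass of CaCO3: 1·40.078 + 1·12.011 + 3·15.999 = 100.086 g/mol.
Mass of C per formula unit: 1 × 12.011 = 12.011 g.
Weight fraction C = 12.011 / 100.086 = 0.1200.

12.00 weight percent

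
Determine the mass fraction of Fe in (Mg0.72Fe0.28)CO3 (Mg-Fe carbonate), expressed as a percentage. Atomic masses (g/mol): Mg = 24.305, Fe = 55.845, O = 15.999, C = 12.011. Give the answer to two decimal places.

M((Mg0.72Fe0.28)CO3) = 93.144 g/mol.
Fe contributes 0.28 × 55.845 = 15.637 g per mole.
15.637/93.144 = 0.1679 → 16.79%.

16.79 mass %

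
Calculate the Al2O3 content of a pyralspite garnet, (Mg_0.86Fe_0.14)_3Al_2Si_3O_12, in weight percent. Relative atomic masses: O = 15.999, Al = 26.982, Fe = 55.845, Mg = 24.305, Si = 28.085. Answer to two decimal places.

M((Mg_0.86Fe_0.14)_3Al_2Si_3O_12) = 416.369 g/mol; M(Al2O3) = 101.961 g/mol.
Moles Al2O3 per formula unit = 2 Al ÷ 2 = 1.0000.
Al2O3 fraction = (1.0000 × 101.961) / 416.369 = 101.961/416.369 = 0.2449.

24.49 wt%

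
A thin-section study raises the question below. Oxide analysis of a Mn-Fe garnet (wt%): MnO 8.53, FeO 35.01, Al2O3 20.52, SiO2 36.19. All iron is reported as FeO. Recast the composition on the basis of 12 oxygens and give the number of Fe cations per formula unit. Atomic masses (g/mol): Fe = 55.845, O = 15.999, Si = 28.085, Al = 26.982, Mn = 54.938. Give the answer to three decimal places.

MnO: 8.53/70.937 = 0.12025 mol → 0.12025 mol Mn, 0.12025 mol O.
FeO: 35.01/71.844 = 0.48731 mol → 0.48731 mol Fe, 0.48731 mol O.
Al2O3: 20.52/101.961 = 0.20125 mol → 0.40250 mol Al, 0.60375 mol O.
SiO2: 36.19/60.083 = 0.60233 mol → 0.60233 mol Si, 1.20466 mol O.
Total oxygen = 2.41597 mol. Normalization factor = 12/2.41597 = 4.96695.
Fe per 12 O = 0.48731 × 4.96695 = 2.420.

2.420 Fe apfu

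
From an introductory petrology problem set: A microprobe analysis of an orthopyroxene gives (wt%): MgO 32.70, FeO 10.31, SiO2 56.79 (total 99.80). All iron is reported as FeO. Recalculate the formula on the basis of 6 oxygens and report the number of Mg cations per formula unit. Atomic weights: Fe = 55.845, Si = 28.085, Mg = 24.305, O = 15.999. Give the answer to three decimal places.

1.711 Mg apfu

MgO (M=40.304): mol = 0.81133; Mg = 0.81133, O = 0.81133.
FeO (M=71.844): mol = 0.14351; Fe = 0.14351, O = 0.14351.
SiO2 (M=60.083): mol = 0.94519; Si = 0.94519, O = 1.89038.
ΣO = 2.84522; factor = 6/ΣO = 2.10880.
Mg apfu = 0.81133 × 2.10880 = 1.711.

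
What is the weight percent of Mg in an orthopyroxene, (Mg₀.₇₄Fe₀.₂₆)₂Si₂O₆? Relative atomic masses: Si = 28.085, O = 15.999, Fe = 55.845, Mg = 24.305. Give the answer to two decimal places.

Formula mass = 1.48*24.305 + 0.52*55.845 + 2*28.085 + 6*15.999 = 217.175 g/mol, of which 35.971 g is Mg.
So Mg makes up 35.971/217.175 = 0.1656 of the mass, i.e. 16.56%.

16.56 mass %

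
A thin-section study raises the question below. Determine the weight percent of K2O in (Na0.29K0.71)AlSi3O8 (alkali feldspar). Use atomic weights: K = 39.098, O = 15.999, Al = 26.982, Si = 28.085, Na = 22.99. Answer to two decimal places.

Molar mass of (Na0.29K0.71)AlSi3O8 = 0.29*22.99 + 0.71*39.098 + 1*26.982 + 3*28.085 + 8*15.999 = 273.656 g/mol.
Each formula unit contains 0.71 K, equivalent to 0.71/2 = 0.3550 mol K2O.
M(K2O) = 2×39.098 + 1×15.999 = 94.195 g/mol.
Mass of K2O per formula unit = 0.3550 × 94.195 = 33.439 g.
K2O wt% = 33.439 / 273.656 × 100 = 12.22%.

12.22 wt%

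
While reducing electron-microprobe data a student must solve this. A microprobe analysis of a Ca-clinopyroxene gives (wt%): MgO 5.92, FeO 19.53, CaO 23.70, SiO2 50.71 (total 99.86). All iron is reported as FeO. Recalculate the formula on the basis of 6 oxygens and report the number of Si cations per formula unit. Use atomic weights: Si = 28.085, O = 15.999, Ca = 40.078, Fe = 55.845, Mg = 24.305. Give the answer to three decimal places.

MgO: 5.92/40.304 = 0.14688 mol → 0.14688 mol Mg, 0.14688 mol O.
FeO: 19.53/71.844 = 0.27184 mol → 0.27184 mol Fe, 0.27184 mol O.
CaO: 23.70/56.077 = 0.42263 mol → 0.42263 mol Ca, 0.42263 mol O.
SiO2: 50.71/60.083 = 0.84400 mol → 0.84400 mol Si, 1.68800 mol O.
Total oxygen = 2.52935 mol. Normalization factor = 6/2.52935 = 2.37215.
Si per 6 O = 0.84400 × 2.37215 = 2.002.

2.002 Si apfu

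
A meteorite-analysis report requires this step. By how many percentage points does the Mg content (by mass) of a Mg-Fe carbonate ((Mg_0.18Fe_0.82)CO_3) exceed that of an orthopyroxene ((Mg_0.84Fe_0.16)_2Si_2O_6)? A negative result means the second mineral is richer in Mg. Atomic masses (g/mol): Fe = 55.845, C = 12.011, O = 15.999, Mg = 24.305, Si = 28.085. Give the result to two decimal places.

M((Mg_0.18Fe_0.82)CO_3) = 110.176 g/mol, so wt% Mg = 4.375/110.176 × 100 = 3.97%.
M((Mg_0.84Fe_0.16)_2Si_2O_6) = 210.867 g/mol, so wt% Mg = 40.832/210.867 × 100 = 19.36%.
3.97 − 19.36 = -15.39 pp.

-15.39 percentage points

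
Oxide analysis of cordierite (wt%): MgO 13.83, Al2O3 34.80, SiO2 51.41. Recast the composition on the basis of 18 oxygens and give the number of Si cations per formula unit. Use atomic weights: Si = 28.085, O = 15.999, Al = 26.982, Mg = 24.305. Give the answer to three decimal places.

5.003 Si apfu

13.83 wt% MgO ÷ 40.304 g/mol = 0.34314 mol, giving 0.34314 Mg and 0.34314 O.
34.80 wt% Al2O3 ÷ 101.961 g/mol = 0.34131 mol, giving 0.68262 Al and 1.02393 O.
51.41 wt% SiO2 ÷ 60.083 g/mol = 0.85565 mol, giving 0.85565 Si and 1.71130 O.
Oxygen sums to 3.07837; scaling by 18/3.07837 = 5.84725 puts the formula on 18 O.
Si: 0.85565 × 5.84725 = 5.003 atoms per formula unit.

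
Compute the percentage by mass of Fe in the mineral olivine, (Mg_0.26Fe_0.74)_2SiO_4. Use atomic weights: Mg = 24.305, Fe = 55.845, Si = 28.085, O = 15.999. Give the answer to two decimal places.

44.11 weight percent

Molar mass of (Mg_0.26Fe_0.74)_2SiO_4: 0.52×24.305 + 1.48×55.845 + 1×28.085 + 4×15.999 = 187.370 g/mol.
Mass of Fe per formula unit: 1.48 × 55.845 = 82.651 g.
Weight fraction Fe = 82.651 / 187.370 = 0.4411.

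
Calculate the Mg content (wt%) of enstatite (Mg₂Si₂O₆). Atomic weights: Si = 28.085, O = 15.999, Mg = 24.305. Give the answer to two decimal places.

24.21 wt%

Formula mass = 2×24.305 + 2×28.085 + 6×15.999 = 200.774 g/mol, of which 48.610 g is Mg.
So Mg makes up 48.610/200.774 = 0.2421 of the mass, i.e. 24.21%.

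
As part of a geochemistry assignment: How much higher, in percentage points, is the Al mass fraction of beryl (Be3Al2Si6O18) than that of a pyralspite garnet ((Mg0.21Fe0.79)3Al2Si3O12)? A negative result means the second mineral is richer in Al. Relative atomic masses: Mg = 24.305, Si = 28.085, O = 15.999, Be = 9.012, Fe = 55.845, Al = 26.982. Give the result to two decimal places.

-1.25 percentage points

First mineral: 53.964 g Al in 537.492 g formula = 10.04 wt% Al.
Second mineral: 53.964 g Al in 477.872 g formula = 11.29 wt% Al.
10.04% − 11.29% gives a difference of -1.25 percentage points.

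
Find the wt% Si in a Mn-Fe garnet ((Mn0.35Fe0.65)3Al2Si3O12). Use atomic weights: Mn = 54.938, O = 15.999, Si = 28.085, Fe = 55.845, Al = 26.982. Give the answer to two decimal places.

16.96 weight percent

Molar mass of (Mn0.35Fe0.65)3Al2Si3O12: 1.05×54.938 + 1.95×55.845 + 2×26.982 + 3×28.085 + 12×15.999 = 496.790 g/mol.
Mass of Si per formula unit: 3 × 28.085 = 84.255 g.
Weight fraction Si = 84.255 / 496.790 = 0.1696.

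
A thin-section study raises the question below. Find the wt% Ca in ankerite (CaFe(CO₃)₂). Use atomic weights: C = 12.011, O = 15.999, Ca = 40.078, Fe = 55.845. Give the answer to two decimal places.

18.56 mass %

M(CaFe(CO₃)₂) = 215.939 g/mol.
Ca contributes 1 × 40.078 = 40.078 g per mole.
40.078/215.939 = 0.1856 → 18.56%.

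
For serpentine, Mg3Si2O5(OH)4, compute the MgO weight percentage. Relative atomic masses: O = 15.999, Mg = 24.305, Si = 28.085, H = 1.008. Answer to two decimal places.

43.63 wt%

M(Mg3Si2O5(OH)4) = 277.108 g/mol; M(MgO) = 40.304 g/mol.
Moles MgO per formula unit = 3 Mg ÷ 1 = 3.0000.
MgO fraction = (3.0000 × 40.304) / 277.108 = 120.912/277.108 = 0.4363.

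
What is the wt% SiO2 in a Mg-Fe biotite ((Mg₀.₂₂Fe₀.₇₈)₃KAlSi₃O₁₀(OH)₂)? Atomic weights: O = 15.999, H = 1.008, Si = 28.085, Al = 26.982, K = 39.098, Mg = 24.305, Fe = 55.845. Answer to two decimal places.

Formula mass = 491.058 g/mol.
3 Si → 3.0000 mol SiO2 per formula unit; M(SiO2) = 60.083, so SiO2 mass = 180.249 g.
180.249/491.058 × 100 = 36.71 wt%.

36.71 wt%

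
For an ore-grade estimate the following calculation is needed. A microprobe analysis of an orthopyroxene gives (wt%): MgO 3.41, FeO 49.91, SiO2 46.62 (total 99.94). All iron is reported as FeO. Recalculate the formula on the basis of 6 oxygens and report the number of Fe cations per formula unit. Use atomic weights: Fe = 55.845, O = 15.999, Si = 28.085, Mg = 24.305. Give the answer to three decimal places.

MgO: 3.41/40.304 = 0.08461 mol → 0.08461 mol Mg, 0.08461 mol O.
FeO: 49.91/71.844 = 0.69470 mol → 0.69470 mol Fe, 0.69470 mol O.
SiO2: 46.62/60.083 = 0.77593 mol → 0.77593 mol Si, 1.55186 mol O.
Total oxygen = 2.33117 mol. Normalization factor = 6/2.33117 = 2.57381.
Fe per 6 O = 0.69470 × 2.57381 = 1.788.

1.788 Fe apfu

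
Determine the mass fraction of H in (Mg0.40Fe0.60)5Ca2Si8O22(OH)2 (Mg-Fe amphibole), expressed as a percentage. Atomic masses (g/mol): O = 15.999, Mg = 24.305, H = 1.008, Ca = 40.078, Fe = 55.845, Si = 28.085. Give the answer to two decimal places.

0.22 mass %

Formula mass = 2·24.305 + 3·55.845 + 2·40.078 + 8·28.085 + 24·15.999 + 2·1.008 = 906.973 g/mol, of which 2.016 g is H.
So H makes up 2.016/906.973 = 0.0022 of the mass, i.e. 0.22%.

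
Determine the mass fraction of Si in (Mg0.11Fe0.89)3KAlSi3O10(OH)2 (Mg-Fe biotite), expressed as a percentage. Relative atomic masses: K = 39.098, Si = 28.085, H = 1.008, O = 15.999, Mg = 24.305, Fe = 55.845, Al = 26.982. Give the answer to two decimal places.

Molar mass of (Mg0.11Fe0.89)3KAlSi3O10(OH)2: 0.33*24.305 + 2.67*55.845 + 1*39.098 + 1*26.982 + 3*28.085 + 12*15.999 + 2*1.008 = 501.466 g/mol.
Mass of Si per formula unit: 3 × 28.085 = 84.255 g.
Weight fraction Si = 84.255 / 501.466 = 0.1680.

16.80 weight percent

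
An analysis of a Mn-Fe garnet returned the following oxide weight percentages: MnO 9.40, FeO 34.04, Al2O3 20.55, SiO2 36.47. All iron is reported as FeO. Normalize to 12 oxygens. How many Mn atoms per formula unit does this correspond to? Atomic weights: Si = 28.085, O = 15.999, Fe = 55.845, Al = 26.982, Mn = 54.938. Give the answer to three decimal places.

MnO: 9.40/70.937 = 0.13251 mol → 0.13251 mol Mn, 0.13251 mol O.
FeO: 34.04/71.844 = 0.47380 mol → 0.47380 mol Fe, 0.47380 mol O.
Al2O3: 20.55/101.961 = 0.20155 mol → 0.40310 mol Al, 0.60465 mol O.
SiO2: 36.47/60.083 = 0.60699 mol → 0.60699 mol Si, 1.21398 mol O.
Total oxygen = 2.42494 mol. Normalization factor = 12/2.42494 = 4.94858.
Mn per 12 O = 0.13251 × 4.94858 = 0.656.

0.656 Mn apfu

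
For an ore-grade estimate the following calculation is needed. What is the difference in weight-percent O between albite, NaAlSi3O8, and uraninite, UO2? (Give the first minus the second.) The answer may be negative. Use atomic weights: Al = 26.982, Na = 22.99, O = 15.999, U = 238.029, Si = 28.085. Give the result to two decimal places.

36.96 percentage points

M(NaAlSi3O8) = 262.219 g/mol, so wt% O = 127.992/262.219 × 100 = 48.81%.
M(UO2) = 270.027 g/mol, so wt% O = 31.998/270.027 × 100 = 11.85%.
48.81 − 11.85 = 36.96 pp.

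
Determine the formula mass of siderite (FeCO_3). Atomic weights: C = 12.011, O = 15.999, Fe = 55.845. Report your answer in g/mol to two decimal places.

115.85 g/mol

The formula mass is the sum 1*55.845 + 1*12.011 + 3*15.999.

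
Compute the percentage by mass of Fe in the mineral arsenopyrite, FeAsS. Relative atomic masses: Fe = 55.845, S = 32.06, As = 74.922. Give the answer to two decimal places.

34.30 mass %

Molar mass of FeAsS: 1*55.845 + 1*74.922 + 1*32.06 = 162.827 g/mol.
Mass of Fe per formula unit: 1 × 55.845 = 55.845 g.
Weight fraction Fe = 55.845 / 162.827 = 0.3430.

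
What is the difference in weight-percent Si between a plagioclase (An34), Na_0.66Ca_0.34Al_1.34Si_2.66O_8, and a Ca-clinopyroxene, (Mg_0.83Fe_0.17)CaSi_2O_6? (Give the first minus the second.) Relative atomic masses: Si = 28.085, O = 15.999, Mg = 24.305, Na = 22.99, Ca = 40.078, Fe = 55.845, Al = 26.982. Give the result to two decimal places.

Si in Na_0.66Ca_0.34Al_1.34Si_2.66O_8: molar mass 267.654 g/mol; 2.66×28.085 = 74.706 g → 27.91 wt%.
Si in (Mg_0.83Fe_0.17)CaSi_2O_6: molar mass 221.909 g/mol; 2×28.085 = 56.170 g → 25.31 wt%.
Difference = 27.91 − 25.31 = 2.60 percentage points.

2.60 percentage points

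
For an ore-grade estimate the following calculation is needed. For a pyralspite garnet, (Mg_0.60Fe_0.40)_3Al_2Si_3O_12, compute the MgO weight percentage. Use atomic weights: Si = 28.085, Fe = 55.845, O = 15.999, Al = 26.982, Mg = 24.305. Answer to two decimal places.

Formula mass = 440.970 g/mol.
1.80 Mg → 1.8000 mol MgO per formula unit; M(MgO) = 40.304, so MgO mass = 72.547 g.
72.547/440.970 × 100 = 16.45 wt%.

16.45 wt%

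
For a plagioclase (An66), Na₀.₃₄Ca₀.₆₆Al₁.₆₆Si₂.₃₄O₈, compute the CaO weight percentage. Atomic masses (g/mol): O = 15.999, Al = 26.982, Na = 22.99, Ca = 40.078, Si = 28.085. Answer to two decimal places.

13.57 wt%

M(Na₀.₃₄Ca₀.₆₆Al₁.₆₆Si₂.₃₄O₈) = 272.769 g/mol; M(CaO) = 56.077 g/mol.
Moles CaO per formula unit = 0.66 Ca ÷ 1 = 0.6600.
CaO fraction = (0.6600 × 56.077) / 272.769 = 37.011/272.769 = 0.1357.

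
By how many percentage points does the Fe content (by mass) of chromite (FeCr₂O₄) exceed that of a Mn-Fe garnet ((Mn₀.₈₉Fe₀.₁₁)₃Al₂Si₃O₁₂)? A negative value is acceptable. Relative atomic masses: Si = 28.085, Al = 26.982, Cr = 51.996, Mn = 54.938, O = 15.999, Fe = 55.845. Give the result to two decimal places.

M(FeCr₂O₄) = 223.833 g/mol, so wt% Fe = 55.845/223.833 × 100 = 24.95%.
M((Mn₀.₈₉Fe₀.₁₁)₃Al₂Si₃O₁₂) = 495.320 g/mol, so wt% Fe = 18.429/495.320 × 100 = 3.72%.
24.95 − 3.72 = 21.23 pp.

21.23 percentage points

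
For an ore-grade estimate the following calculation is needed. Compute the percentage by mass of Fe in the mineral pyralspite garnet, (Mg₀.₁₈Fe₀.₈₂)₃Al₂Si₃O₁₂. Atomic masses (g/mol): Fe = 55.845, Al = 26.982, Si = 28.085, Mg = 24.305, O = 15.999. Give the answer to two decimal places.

M((Mg₀.₁₈Fe₀.₈₂)₃Al₂Si₃O₁₂) = 480.710 g/mol.
Fe contributes 2.46 × 55.845 = 137.379 g per mole.
137.379/480.710 = 0.2858 → 28.58%.

28.58 weight percent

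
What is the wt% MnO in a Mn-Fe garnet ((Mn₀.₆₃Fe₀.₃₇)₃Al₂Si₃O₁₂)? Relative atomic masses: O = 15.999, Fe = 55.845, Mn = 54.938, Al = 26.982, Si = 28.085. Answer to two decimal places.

27.03 wt%

M((Mn₀.₆₃Fe₀.₃₇)₃Al₂Si₃O₁₂) = 496.028 g/mol; M(MnO) = 70.937 g/mol.
Moles MnO per formula unit = 1.89 Mn ÷ 1 = 1.8900.
MnO fraction = (1.8900 × 70.937) / 496.028 = 134.071/496.028 = 0.2703.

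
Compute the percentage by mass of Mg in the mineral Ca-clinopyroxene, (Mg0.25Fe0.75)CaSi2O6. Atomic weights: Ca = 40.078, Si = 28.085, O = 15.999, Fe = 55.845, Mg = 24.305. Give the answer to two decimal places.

2.53 weight percent

M((Mg0.25Fe0.75)CaSi2O6) = 240.202 g/mol.
Mg contributes 0.25 × 24.305 = 6.076 g per mole.
6.076/240.202 = 0.0253 → 2.53%.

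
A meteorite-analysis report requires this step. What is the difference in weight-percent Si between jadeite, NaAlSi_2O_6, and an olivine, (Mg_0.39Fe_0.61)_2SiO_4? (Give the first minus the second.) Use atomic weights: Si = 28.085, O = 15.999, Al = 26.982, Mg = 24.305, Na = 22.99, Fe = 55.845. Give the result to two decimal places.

First mineral: 56.170 g Si in 202.136 g formula = 27.79 wt% Si.
Second mineral: 28.085 g Si in 179.170 g formula = 15.68 wt% Si.
27.79% − 15.68% gives a difference of 12.11 percentage points.

12.11 percentage points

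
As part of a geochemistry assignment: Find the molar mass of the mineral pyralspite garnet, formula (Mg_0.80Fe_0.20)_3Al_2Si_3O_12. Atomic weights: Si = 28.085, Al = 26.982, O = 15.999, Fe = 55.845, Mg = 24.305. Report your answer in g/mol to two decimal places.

The formula mass is the sum 2.40(24.305) + 0.60(55.845) + 2(26.982) + 3(28.085) + 12(15.999).

422.05 g/mol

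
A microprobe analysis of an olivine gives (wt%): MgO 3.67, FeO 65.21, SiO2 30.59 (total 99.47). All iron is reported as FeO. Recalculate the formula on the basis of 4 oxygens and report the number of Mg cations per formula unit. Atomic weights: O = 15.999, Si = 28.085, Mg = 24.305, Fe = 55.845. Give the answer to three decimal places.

0.181 Mg apfu

3.67 wt% MgO ÷ 40.304 g/mol = 0.09106 mol, giving 0.09106 Mg and 0.09106 O.
65.21 wt% FeO ÷ 71.844 g/mol = 0.90766 mol, giving 0.90766 Fe and 0.90766 O.
30.59 wt% SiO2 ÷ 60.083 g/mol = 0.50913 mol, giving 0.50913 Si and 1.01826 O.
Oxygen sums to 2.01698; scaling by 4/2.01698 = 1.98316 puts the formula on 4 O.
Mg: 0.09106 × 1.98316 = 0.181 atoms per formula unit.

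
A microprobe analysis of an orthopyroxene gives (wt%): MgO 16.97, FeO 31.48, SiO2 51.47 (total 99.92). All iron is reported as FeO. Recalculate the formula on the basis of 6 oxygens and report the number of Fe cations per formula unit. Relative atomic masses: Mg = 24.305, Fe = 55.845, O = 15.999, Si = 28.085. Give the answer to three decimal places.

MgO: 16.97/40.304 = 0.42105 mol → 0.42105 mol Mg, 0.42105 mol O.
FeO: 31.48/71.844 = 0.43817 mol → 0.43817 mol Fe, 0.43817 mol O.
SiO2: 51.47/60.083 = 0.85665 mol → 0.85665 mol Si, 1.71330 mol O.
Total oxygen = 2.57252 mol. Normalization factor = 6/2.57252 = 2.33234.
Fe per 6 O = 0.43817 × 2.33234 = 1.022.

1.022 Fe apfu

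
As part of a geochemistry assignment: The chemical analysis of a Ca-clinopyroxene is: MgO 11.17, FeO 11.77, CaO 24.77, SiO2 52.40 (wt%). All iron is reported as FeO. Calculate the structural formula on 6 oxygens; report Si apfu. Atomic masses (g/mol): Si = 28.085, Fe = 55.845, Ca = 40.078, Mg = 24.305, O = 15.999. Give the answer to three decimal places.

MgO: 11.17/40.304 = 0.27714 mol → 0.27714 mol Mg, 0.27714 mol O.
FeO: 11.77/71.844 = 0.16383 mol → 0.16383 mol Fe, 0.16383 mol O.
CaO: 24.77/56.077 = 0.44171 mol → 0.44171 mol Ca, 0.44171 mol O.
SiO2: 52.40/60.083 = 0.87213 mol → 0.87213 mol Si, 1.74426 mol O.
Total oxygen = 2.62694 mol. Normalization factor = 6/2.62694 = 2.28403.
Si per 6 O = 0.87213 × 2.28403 = 1.992.

1.992 Si apfu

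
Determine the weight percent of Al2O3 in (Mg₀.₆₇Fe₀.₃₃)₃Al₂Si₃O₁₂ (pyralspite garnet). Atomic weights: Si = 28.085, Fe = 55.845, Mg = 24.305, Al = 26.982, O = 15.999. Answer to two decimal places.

23.47 wt%

Formula mass = 434.347 g/mol.
2 Al → 1.0000 mol Al2O3 per formula unit; M(Al2O3) = 101.961, so Al2O3 mass = 101.961 g.
101.961/434.347 × 100 = 23.47 wt%.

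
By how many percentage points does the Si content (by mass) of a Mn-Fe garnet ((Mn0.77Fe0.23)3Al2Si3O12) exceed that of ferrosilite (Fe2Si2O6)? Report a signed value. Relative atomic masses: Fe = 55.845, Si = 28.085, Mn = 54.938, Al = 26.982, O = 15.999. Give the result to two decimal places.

-4.29 percentage points

Si in (Mn0.77Fe0.23)3Al2Si3O12: molar mass 495.647 g/mol; 3×28.085 = 84.255 g → 17.00 wt%.
Si in Fe2Si2O6: molar mass 263.854 g/mol; 2×28.085 = 56.170 g → 21.29 wt%.
Difference = 17.00 − 21.29 = -4.29 percentage points.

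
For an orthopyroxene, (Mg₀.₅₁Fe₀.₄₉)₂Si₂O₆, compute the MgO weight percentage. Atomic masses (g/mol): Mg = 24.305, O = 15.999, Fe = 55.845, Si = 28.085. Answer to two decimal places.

17.74 wt%

Formula mass = 231.683 g/mol.
1.02 Mg → 1.0200 mol MgO per formula unit; M(MgO) = 40.304, so MgO mass = 41.110 g.
41.110/231.683 × 100 = 17.74 wt%.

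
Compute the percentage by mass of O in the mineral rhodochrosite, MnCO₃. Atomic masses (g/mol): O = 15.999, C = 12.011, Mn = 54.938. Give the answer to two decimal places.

M(MnCO₃) = 114.946 g/mol.
O contributes 3 × 15.999 = 47.997 g per mole.
47.997/114.946 = 0.4176 → 41.76%.

41.76 mass %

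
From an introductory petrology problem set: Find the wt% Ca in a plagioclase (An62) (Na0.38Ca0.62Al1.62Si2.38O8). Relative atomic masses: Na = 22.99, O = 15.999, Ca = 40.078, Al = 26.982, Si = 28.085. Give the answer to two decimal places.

9.13 wt%

M(Na0.38Ca0.62Al1.62Si2.38O8) = 272.130 g/mol.
Ca contributes 0.62 × 40.078 = 24.848 g per mole.
24.848/272.130 = 0.0913 → 9.13%.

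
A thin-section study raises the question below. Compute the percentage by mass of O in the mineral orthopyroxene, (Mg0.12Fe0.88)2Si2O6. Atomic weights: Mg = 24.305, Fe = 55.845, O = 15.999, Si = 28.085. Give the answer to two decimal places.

Formula mass = 0.24·24.305 + 1.76·55.845 + 2·28.085 + 6·15.999 = 256.284 g/mol, of which 95.994 g is O.
So O makes up 95.994/256.284 = 0.3746 of the mass, i.e. 37.46%.

37.46 wt%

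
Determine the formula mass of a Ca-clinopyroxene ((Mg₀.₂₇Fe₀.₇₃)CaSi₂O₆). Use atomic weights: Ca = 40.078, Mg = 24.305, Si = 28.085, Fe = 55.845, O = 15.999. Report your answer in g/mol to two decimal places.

The formula mass is the sum 0.27×24.305 + 0.73×55.845 + 1×40.078 + 2×28.085 + 6×15.999.

239.57 g/mol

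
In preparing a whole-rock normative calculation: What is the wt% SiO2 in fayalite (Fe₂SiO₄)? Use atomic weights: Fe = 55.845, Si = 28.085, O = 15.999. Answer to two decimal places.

Formula mass = 203.771 g/mol.
1 Si → 1.0000 mol SiO2 per formula unit; M(SiO2) = 60.083, so SiO2 mass = 60.083 g.
60.083/203.771 × 100 = 29.49 wt%.

29.49 wt%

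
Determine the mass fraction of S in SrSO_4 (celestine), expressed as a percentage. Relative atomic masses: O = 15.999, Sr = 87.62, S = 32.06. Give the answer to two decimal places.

Formula mass = 1·87.62 + 1·32.06 + 4·15.999 = 183.676 g/mol, of which 32.060 g is S.
So S makes up 32.060/183.676 = 0.1745 of the mass, i.e. 17.45%.

17.45 weight percent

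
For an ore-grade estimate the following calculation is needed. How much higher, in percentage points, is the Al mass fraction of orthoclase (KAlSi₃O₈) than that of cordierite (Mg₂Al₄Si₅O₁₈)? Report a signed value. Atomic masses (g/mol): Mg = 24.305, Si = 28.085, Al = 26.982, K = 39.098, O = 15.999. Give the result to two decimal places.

-8.76 percentage points

M(KAlSi₃O₈) = 278.327 g/mol, so wt% Al = 26.982/278.327 × 100 = 9.69%.
M(Mg₂Al₄Si₅O₁₈) = 584.945 g/mol, so wt% Al = 107.928/584.945 × 100 = 18.45%.
9.69 − 18.45 = -8.76 pp.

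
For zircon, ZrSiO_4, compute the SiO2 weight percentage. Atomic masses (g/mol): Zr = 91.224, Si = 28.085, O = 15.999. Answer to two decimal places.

32.78 wt%

Formula mass = 183.305 g/mol.
1 Si → 1.0000 mol SiO2 per formula unit; M(SiO2) = 60.083, so SiO2 mass = 60.083 g.
60.083/183.305 × 100 = 32.78 wt%.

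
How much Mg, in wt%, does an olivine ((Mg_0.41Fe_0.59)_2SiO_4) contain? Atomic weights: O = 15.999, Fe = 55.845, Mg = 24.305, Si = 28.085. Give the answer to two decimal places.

Formula mass = 0.82×24.305 + 1.18×55.845 + 1×28.085 + 4×15.999 = 177.908 g/mol, of which 19.930 g is Mg.
So Mg makes up 19.930/177.908 = 0.1120 of the mass, i.e. 11.20%.

11.20 wt%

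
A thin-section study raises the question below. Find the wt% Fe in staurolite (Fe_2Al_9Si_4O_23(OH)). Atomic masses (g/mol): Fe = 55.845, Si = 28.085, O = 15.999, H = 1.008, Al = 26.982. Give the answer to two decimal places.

13.11 mass %

Molar mass of Fe_2Al_9Si_4O_23(OH): 2·55.845 + 9·26.982 + 4·28.085 + 24·15.999 + 1·1.008 = 851.852 g/mol.
Mass of Fe per formula unit: 2 × 55.845 = 111.690 g.
Weight fraction Fe = 111.690 / 851.852 = 0.1311.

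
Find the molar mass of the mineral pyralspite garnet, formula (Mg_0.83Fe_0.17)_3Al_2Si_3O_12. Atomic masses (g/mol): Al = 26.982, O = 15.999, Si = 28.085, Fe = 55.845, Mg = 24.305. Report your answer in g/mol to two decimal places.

419.21 g/mol

M = 2.49(24.305) + 0.51(55.845) + 2(26.982) + 3(28.085) + 12(15.999)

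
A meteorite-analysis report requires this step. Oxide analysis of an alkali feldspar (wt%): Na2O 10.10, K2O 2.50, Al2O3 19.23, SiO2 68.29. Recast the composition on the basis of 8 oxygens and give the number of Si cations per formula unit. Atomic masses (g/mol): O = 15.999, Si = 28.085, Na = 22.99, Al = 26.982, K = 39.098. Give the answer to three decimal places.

Na2O: 10.10/61.979 = 0.16296 mol → 0.32592 mol Na, 0.16296 mol O.
K2O: 2.50/94.195 = 0.02654 mol → 0.05308 mol K, 0.02654 mol O.
Al2O3: 19.23/101.961 = 0.18860 mol → 0.37720 mol Al, 0.56580 mol O.
SiO2: 68.29/60.083 = 1.13659 mol → 1.13659 mol Si, 2.27318 mol O.
Total oxygen = 3.02848 mol. Normalization factor = 8/3.02848 = 2.64159.
Si per 8 O = 1.13659 × 2.64159 = 3.002.

3.002 Si apfu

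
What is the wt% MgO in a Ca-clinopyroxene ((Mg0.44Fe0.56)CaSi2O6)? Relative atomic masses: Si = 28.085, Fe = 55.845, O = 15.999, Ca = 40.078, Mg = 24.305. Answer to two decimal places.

7.57 wt%

Molar mass of (Mg0.44Fe0.56)CaSi2O6 = 0.44·24.305 + 0.56·55.845 + 1·40.078 + 2·28.085 + 6·15.999 = 234.209 g/mol.
Each formula unit contains 0.44 Mg, equivalent to 0.44/1 = 0.4400 mol MgO.
M(MgO) = 1×24.305 + 1×15.999 = 40.304 g/mol.
Mass of MgO per formula unit = 0.4400 × 40.304 = 17.734 g.
MgO wt% = 17.734 / 234.209 × 100 = 7.57%.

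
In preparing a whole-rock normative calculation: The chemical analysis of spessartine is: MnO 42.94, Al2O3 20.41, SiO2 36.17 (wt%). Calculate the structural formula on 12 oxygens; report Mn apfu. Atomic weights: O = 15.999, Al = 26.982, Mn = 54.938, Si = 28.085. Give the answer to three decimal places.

MnO: 42.94/70.937 = 0.60533 mol → 0.60533 mol Mn, 0.60533 mol O.
Al2O3: 20.41/101.961 = 0.20017 mol → 0.40034 mol Al, 0.60051 mol O.
SiO2: 36.17/60.083 = 0.60200 mol → 0.60200 mol Si, 1.20400 mol O.
Total oxygen = 2.40984 mol. Normalization factor = 12/2.40984 = 4.97958.
Mn per 12 O = 0.60533 × 4.97958 = 3.014.

3.014 Mn apfu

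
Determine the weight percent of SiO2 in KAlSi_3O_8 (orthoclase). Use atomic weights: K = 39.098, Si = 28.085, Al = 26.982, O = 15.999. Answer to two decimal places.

Molar mass of KAlSi_3O_8 = 1·39.098 + 1·26.982 + 3·28.085 + 8·15.999 = 278.327 g/mol.
Each formula unit contains 3 Si, equivalent to 3/1 = 3.0000 mol SiO2.
M(SiO2) = 1×28.085 + 2×15.999 = 60.083 g/mol.
Mass of SiO2 per formula unit = 3.0000 × 60.083 = 180.249 g.
SiO2 wt% = 180.249 / 278.327 × 100 = 64.76%.

64.76 wt%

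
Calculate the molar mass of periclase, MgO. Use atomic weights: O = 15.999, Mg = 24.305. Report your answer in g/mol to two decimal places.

The formula mass is the sum 1×24.305 + 1×15.999.

40.30 g/mol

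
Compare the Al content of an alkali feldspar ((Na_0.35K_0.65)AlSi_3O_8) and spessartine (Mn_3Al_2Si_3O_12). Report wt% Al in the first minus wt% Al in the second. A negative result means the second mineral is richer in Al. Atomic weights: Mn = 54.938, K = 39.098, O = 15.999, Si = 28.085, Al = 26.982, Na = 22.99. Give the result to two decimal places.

-1.01 percentage points

M((Na_0.35K_0.65)AlSi_3O_8) = 272.689 g/mol, so wt% Al = 26.982/272.689 × 100 = 9.89%.
M(Mn_3Al_2Si_3O_12) = 495.021 g/mol, so wt% Al = 53.964/495.021 × 100 = 10.90%.
9.89 − 10.90 = -1.01 pp.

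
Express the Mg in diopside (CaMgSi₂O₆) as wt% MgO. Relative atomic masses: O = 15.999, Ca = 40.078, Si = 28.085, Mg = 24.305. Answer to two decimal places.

18.61 wt%

Formula mass = 216.547 g/mol.
1 Mg → 1.0000 mol MgO per formula unit; M(MgO) = 40.304, so MgO mass = 40.304 g.
40.304/216.547 × 100 = 18.61 wt%.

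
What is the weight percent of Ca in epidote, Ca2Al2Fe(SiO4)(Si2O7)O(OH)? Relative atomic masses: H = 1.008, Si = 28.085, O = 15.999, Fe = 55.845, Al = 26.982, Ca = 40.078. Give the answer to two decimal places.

Formula mass = 2*40.078 + 2*26.982 + 1*55.845 + 3*28.085 + 13*15.999 + 1*1.008 = 483.215 g/mol, of which 80.156 g is Ca.
So Ca makes up 80.156/483.215 = 0.1659 of the mass, i.e. 16.59%.

16.59 wt%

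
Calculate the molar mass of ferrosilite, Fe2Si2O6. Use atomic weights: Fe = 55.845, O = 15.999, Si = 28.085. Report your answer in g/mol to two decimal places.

263.85 g/mol

The formula mass is the sum 2(55.845) + 2(28.085) + 6(15.999).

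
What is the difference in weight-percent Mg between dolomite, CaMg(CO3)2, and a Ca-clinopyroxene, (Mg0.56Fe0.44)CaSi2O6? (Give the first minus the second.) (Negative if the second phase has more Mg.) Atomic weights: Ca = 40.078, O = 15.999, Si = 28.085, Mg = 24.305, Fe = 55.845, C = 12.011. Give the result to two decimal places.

Mg in CaMg(CO3)2: molar mass 184.399 g/mol; 1×24.305 = 24.305 g → 13.18 wt%.
Mg in (Mg0.56Fe0.44)CaSi2O6: molar mass 230.425 g/mol; 0.56×24.305 = 13.611 g → 5.91 wt%.
Difference = 13.18 − 5.91 = 7.27 percentage points.

7.27 percentage points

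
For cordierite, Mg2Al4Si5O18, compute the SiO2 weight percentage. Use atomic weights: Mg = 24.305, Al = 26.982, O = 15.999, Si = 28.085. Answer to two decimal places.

M(Mg2Al4Si5O18) = 584.945 g/mol; M(SiO2) = 60.083 g/mol.
Moles SiO2 per formula unit = 5 Si ÷ 1 = 5.0000.
SiO2 fraction = (5.0000 × 60.083) / 584.945 = 300.415/584.945 = 0.5136.

51.36 wt%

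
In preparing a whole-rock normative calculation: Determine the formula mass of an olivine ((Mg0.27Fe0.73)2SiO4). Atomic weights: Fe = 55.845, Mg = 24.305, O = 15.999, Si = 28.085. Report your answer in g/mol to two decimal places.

186.74 g/mol

The formula mass is the sum 0.54*24.305 + 1.46*55.845 + 1*28.085 + 4*15.999.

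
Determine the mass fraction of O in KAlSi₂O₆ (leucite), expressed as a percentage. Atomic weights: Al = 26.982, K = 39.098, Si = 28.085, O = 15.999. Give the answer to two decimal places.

M(KAlSi₂O₆) = 218.244 g/mol.
O contributes 6 × 15.999 = 95.994 g per mole.
95.994/218.244 = 0.4398 → 43.98%.

43.98 weight percent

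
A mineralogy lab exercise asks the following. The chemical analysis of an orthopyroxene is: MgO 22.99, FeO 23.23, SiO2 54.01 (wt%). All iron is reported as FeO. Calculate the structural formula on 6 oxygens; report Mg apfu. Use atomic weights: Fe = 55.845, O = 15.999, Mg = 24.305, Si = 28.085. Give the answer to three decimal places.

1.272 Mg apfu

22.99 wt% MgO ÷ 40.304 g/mol = 0.57041 mol, giving 0.57041 Mg and 0.57041 O.
23.23 wt% FeO ÷ 71.844 g/mol = 0.32334 mol, giving 0.32334 Fe and 0.32334 O.
54.01 wt% SiO2 ÷ 60.083 g/mol = 0.89892 mol, giving 0.89892 Si and 1.79784 O.
Oxygen sums to 2.69159; scaling by 6/2.69159 = 2.22917 puts the formula on 6 O.
Mg: 0.57041 × 2.22917 = 1.272 atoms per formula unit.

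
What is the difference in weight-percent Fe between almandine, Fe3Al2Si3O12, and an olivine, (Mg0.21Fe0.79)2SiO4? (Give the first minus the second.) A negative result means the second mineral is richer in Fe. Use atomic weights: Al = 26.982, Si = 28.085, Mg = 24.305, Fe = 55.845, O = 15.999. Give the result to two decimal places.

-12.65 percentage points

First mineral: 167.535 g Fe in 497.742 g formula = 33.66 wt% Fe.
Second mineral: 88.235 g Fe in 190.524 g formula = 46.31 wt% Fe.
33.66% − 46.31% gives a difference of -12.65 percentage points.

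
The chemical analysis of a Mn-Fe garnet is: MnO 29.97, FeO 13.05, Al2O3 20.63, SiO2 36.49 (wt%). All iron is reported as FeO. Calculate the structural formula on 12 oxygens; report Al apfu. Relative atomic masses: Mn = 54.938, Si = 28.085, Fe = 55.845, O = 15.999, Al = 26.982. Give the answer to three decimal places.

MnO: 29.97/70.937 = 0.42249 mol → 0.42249 mol Mn, 0.42249 mol O.
FeO: 13.05/71.844 = 0.18164 mol → 0.18164 mol Fe, 0.18164 mol O.
Al2O3: 20.63/101.961 = 0.20233 mol → 0.40466 mol Al, 0.60699 mol O.
SiO2: 36.49/60.083 = 0.60733 mol → 0.60733 mol Si, 1.21466 mol O.
Total oxygen = 2.42578 mol. Normalization factor = 12/2.42578 = 4.94686.
Al per 12 O = 0.40466 × 4.94686 = 2.002.

2.002 Al apfu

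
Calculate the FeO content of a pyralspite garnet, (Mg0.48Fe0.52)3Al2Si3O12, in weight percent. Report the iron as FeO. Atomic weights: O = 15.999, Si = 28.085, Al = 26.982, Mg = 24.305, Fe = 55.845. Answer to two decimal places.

M((Mg0.48Fe0.52)3Al2Si3O12) = 452.324 g/mol; M(FeO) = 71.844 g/mol.
Moles FeO per formula unit = 1.56 Fe ÷ 1 = 1.5600.
FeO fraction = (1.5600 × 71.844) / 452.324 = 112.077/452.324 = 0.2478.

24.78 wt%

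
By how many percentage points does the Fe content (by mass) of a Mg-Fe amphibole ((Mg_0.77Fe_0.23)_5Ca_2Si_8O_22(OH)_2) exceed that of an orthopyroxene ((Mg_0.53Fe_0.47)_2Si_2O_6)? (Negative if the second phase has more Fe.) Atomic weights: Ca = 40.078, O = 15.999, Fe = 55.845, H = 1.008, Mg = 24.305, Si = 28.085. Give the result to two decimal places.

-15.21 percentage points

Fe in (Mg_0.77Fe_0.23)_5Ca_2Si_8O_22(OH)_2: molar mass 848.624 g/mol; 1.15×55.845 = 64.222 g → 7.57 wt%.
Fe in (Mg_0.53Fe_0.47)_2Si_2O_6: molar mass 230.422 g/mol; 0.94×55.845 = 52.494 g → 22.78 wt%.
Difference = 7.57 − 22.78 = -15.21 percentage points.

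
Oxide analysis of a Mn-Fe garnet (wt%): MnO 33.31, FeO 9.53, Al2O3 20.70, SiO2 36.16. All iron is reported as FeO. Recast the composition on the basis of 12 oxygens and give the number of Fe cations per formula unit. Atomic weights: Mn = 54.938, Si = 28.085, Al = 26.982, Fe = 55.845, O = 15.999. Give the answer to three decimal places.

MnO: 33.31/70.937 = 0.46957 mol → 0.46957 mol Mn, 0.46957 mol O.
FeO: 9.53/71.844 = 0.13265 mol → 0.13265 mol Fe, 0.13265 mol O.
Al2O3: 20.70/101.961 = 0.20302 mol → 0.40604 mol Al, 0.60906 mol O.
SiO2: 36.16/60.083 = 0.60183 mol → 0.60183 mol Si, 1.20366 mol O.
Total oxygen = 2.41494 mol. Normalization factor = 12/2.41494 = 4.96907.
Fe per 12 O = 0.13265 × 4.96907 = 0.659.

0.659 Fe apfu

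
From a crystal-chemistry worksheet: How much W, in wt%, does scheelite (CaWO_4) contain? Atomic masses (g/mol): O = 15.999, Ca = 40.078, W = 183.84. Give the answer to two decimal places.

63.85 wt%

M(CaWO_4) = 287.914 g/mol.
W contributes 1 × 183.84 = 183.840 g per mole.
183.840/287.914 = 0.6385 → 63.85%.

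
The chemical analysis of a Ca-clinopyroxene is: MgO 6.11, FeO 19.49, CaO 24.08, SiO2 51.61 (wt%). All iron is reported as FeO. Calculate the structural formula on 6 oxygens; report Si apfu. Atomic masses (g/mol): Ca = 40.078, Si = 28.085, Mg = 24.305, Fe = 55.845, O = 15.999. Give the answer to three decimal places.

MgO (M=40.304): mol = 0.15160; Mg = 0.15160, O = 0.15160.
FeO (M=71.844): mol = 0.27128; Fe = 0.27128, O = 0.27128.
CaO (M=56.077): mol = 0.42941; Ca = 0.42941, O = 0.42941.
SiO2 (M=60.083): mol = 0.85898; Si = 0.85898, O = 1.71796.
ΣO = 2.57025; factor = 6/ΣO = 2.33440.
Si apfu = 0.85898 × 2.33440 = 2.005.

2.005 Si apfu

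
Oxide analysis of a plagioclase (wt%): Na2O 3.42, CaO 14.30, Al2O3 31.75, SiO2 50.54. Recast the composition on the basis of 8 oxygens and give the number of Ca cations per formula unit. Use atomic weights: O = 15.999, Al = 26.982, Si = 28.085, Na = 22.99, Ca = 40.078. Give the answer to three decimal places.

0.697 Ca apfu

Na2O: 3.42/61.979 = 0.05518 mol → 0.11036 mol Na, 0.05518 mol O.
CaO: 14.30/56.077 = 0.25501 mol → 0.25501 mol Ca, 0.25501 mol O.
Al2O3: 31.75/101.961 = 0.31139 mol → 0.62278 mol Al, 0.93417 mol O.
SiO2: 50.54/60.083 = 0.84117 mol → 0.84117 mol Si, 1.68234 mol O.
Total oxygen = 2.92670 mol. Normalization factor = 8/2.92670 = 2.73345.
Ca per 8 O = 0.25501 × 2.73345 = 0.697.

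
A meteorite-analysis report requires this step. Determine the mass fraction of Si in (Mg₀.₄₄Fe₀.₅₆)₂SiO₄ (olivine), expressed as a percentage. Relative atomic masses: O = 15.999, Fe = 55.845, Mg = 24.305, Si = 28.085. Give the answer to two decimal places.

Molar mass of (Mg₀.₄₄Fe₀.₅₆)₂SiO₄: 0.88*24.305 + 1.12*55.845 + 1*28.085 + 4*15.999 = 176.016 g/mol.
Mass of Si per formula unit: 1 × 28.085 = 28.085 g.
Weight fraction Si = 28.085 / 176.016 = 0.1596.

15.96 wt%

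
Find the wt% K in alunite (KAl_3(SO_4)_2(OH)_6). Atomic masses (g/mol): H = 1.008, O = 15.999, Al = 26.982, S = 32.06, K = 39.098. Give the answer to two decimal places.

M(KAl_3(SO_4)_2(OH)_6) = 414.198 g/mol.
K contributes 1 × 39.098 = 39.098 g per mole.
39.098/414.198 = 0.0944 → 9.44%.

9.44 mass %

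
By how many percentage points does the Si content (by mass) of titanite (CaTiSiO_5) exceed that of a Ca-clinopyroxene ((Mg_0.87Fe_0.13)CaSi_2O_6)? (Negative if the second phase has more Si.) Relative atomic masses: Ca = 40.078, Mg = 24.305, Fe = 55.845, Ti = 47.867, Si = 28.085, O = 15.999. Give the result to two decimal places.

-11.13 percentage points

M(CaTiSiO_5) = 196.025 g/mol, so wt% Si = 28.085/196.025 × 100 = 14.33%.
M((Mg_0.87Fe_0.13)CaSi_2O_6) = 220.647 g/mol, so wt% Si = 56.170/220.647 × 100 = 25.46%.
14.33 − 25.46 = -11.13 pp.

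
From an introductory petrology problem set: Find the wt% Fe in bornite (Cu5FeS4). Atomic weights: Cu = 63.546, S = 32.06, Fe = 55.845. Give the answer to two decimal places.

11.13 wt%

Molar mass of Cu5FeS4: 5×63.546 + 1×55.845 + 4×32.06 = 501.815 g/mol.
Mass of Fe per formula unit: 1 × 55.845 = 55.845 g.
Weight fraction Fe = 55.845 / 501.815 = 0.1113.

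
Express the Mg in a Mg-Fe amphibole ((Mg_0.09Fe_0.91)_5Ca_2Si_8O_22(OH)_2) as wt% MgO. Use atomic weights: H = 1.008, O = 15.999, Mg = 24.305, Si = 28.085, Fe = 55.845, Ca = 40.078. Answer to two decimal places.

1.90 wt%

M((Mg_0.09Fe_0.91)_5Ca_2Si_8O_22(OH)_2) = 955.860 g/mol; M(MgO) = 40.304 g/mol.
Moles MgO per formula unit = 0.45 Mg ÷ 1 = 0.4500.
MgO fraction = (0.4500 × 40.304) / 955.860 = 18.137/955.860 = 0.0190.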